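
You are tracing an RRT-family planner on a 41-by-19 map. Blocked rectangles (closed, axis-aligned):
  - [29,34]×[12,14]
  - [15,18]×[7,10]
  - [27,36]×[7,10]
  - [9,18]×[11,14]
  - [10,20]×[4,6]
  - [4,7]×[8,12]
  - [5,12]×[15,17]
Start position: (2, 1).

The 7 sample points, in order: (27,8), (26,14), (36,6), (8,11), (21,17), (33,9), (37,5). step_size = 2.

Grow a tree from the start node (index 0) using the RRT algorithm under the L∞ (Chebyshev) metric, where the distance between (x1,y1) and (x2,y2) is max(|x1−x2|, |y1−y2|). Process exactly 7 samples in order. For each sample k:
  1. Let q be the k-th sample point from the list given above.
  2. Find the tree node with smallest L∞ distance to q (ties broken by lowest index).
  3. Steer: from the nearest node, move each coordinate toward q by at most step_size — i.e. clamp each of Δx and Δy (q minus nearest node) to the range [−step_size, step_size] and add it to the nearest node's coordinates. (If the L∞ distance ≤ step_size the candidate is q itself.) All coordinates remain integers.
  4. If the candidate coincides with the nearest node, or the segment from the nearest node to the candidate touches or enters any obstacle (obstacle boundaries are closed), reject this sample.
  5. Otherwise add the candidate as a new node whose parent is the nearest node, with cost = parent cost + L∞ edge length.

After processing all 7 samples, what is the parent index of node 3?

1. q=(27,8) nearest=0 d=25 new=(4,3) → add node 1 parent=0 cost=2
2. q=(26,14) nearest=1 d=22 new=(6,5) → add node 2 parent=1 cost=4
3. q=(36,6) nearest=2 d=30 new=(8,6) → add node 3 parent=2 cost=6
4. q=(8,11) nearest=3 d=5 new=(8,8) → add node 4 parent=3 cost=8
5. q=(21,17) nearest=3 d=13 new=(10,8) → add node 5 parent=3 cost=8
6. q=(33,9) nearest=5 d=23 new=(12,9) → add node 6 parent=5 cost=10
7. q=(37,5) nearest=6 d=25 new=(14,7) → add node 7 parent=6 cost=12

Parent of node 3: 2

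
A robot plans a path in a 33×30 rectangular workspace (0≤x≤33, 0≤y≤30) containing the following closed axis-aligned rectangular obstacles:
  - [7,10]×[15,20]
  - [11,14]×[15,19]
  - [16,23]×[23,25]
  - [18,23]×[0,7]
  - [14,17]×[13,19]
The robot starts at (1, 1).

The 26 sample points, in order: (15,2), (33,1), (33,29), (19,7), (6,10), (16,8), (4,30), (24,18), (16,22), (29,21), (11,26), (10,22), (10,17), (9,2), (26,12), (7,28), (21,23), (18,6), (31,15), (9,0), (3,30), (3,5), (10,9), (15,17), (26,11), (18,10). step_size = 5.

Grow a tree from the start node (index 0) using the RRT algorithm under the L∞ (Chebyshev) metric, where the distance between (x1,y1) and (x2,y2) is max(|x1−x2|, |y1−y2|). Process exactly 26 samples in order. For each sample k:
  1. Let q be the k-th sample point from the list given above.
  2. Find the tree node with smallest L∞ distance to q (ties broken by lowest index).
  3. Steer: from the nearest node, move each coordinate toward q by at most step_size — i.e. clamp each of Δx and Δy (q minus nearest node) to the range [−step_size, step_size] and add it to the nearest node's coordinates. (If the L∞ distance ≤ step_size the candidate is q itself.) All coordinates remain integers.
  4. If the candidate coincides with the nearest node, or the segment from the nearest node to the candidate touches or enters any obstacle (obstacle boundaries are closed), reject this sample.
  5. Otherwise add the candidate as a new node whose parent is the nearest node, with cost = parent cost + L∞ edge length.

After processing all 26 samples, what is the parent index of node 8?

Parent of node 8: 6

1. q=(15,2) nearest=0 d=14 new=(6,2) → add node 1 parent=0 cost=5
2. q=(33,1) nearest=1 d=27 new=(11,1) → add node 2 parent=1 cost=10
3. q=(33,29) nearest=1 d=27 new=(11,7) → add node 3 parent=1 cost=10
4. q=(19,7) nearest=2 d=8 new=(16,6) → add node 4 parent=2 cost=15
5. q=(6,10) nearest=3 d=5 new=(6,10) → add node 5 parent=3 cost=15
6. q=(16,8) nearest=4 d=2 new=(16,8) → add node 6 parent=4 cost=17
7. q=(4,30) nearest=5 d=20 new=(4,15) → add node 7 parent=5 cost=20
8. q=(24,18) nearest=6 d=10 new=(21,13) → add node 8 parent=6 cost=22
9. q=(16,22) nearest=8 d=9 new=(16,18) → blocked by [14,17]×[13,19], reject
10. q=(29,21) nearest=8 d=8 new=(26,18) → add node 9 parent=8 cost=27
11. q=(11,26) nearest=7 d=11 new=(9,20) → blocked by [7,10]×[15,20], reject
12. q=(10,22) nearest=7 d=7 new=(9,20) → blocked by [7,10]×[15,20], reject
13. q=(10,17) nearest=7 d=6 new=(9,17) → blocked by [7,10]×[15,20], reject
14. q=(9,2) nearest=2 d=2 new=(9,2) → add node 10 parent=2 cost=12
15. q=(26,12) nearest=8 d=5 new=(26,12) → add node 11 parent=8 cost=27
16. q=(7,28) nearest=7 d=13 new=(7,20) → blocked by [7,10]×[15,20], reject
17. q=(21,23) nearest=9 d=5 new=(21,23) → blocked by [16,23]×[23,25], reject
18. q=(18,6) nearest=4 d=2 new=(18,6) → blocked by [18,23]×[0,7], reject
19. q=(31,15) nearest=9 d=5 new=(31,15) → add node 12 parent=9 cost=32
20. q=(9,0) nearest=2 d=2 new=(9,0) → add node 13 parent=2 cost=12
21. q=(3,30) nearest=7 d=15 new=(3,20) → add node 14 parent=7 cost=25
22. q=(3,5) nearest=1 d=3 new=(3,5) → add node 15 parent=1 cost=8
23. q=(10,9) nearest=3 d=2 new=(10,9) → add node 16 parent=3 cost=12
24. q=(15,17) nearest=8 d=6 new=(16,17) → blocked by [14,17]×[13,19], reject
25. q=(26,11) nearest=11 d=1 new=(26,11) → add node 17 parent=11 cost=28
26. q=(18,10) nearest=6 d=2 new=(18,10) → add node 18 parent=6 cost=19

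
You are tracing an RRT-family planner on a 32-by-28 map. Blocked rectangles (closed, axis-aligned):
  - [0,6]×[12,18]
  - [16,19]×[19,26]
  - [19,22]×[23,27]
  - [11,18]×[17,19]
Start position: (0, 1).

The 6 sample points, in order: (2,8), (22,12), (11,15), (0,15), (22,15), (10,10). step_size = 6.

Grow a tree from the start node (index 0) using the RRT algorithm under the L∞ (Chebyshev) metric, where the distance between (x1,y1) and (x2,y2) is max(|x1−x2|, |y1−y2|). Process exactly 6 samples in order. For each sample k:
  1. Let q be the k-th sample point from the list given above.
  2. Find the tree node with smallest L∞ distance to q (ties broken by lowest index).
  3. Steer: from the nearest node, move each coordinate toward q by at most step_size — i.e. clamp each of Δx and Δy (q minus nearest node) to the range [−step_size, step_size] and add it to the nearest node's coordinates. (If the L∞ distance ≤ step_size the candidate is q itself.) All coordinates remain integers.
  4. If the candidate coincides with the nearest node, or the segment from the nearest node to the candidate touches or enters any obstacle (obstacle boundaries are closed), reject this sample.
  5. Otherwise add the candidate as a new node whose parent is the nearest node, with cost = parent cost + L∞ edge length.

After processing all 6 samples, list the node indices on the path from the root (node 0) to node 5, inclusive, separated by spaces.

1. q=(2,8) nearest=0 d=7 new=(2,7) → add node 1 parent=0 cost=6
2. q=(22,12) nearest=1 d=20 new=(8,12) → add node 2 parent=1 cost=12
3. q=(11,15) nearest=2 d=3 new=(11,15) → add node 3 parent=2 cost=15
4. q=(0,15) nearest=1 d=8 new=(0,13) → blocked by [0,6]×[12,18], reject
5. q=(22,15) nearest=3 d=11 new=(17,15) → add node 4 parent=3 cost=21
6. q=(10,10) nearest=2 d=2 new=(10,10) → add node 5 parent=2 cost=14

Path: 0 1 2 5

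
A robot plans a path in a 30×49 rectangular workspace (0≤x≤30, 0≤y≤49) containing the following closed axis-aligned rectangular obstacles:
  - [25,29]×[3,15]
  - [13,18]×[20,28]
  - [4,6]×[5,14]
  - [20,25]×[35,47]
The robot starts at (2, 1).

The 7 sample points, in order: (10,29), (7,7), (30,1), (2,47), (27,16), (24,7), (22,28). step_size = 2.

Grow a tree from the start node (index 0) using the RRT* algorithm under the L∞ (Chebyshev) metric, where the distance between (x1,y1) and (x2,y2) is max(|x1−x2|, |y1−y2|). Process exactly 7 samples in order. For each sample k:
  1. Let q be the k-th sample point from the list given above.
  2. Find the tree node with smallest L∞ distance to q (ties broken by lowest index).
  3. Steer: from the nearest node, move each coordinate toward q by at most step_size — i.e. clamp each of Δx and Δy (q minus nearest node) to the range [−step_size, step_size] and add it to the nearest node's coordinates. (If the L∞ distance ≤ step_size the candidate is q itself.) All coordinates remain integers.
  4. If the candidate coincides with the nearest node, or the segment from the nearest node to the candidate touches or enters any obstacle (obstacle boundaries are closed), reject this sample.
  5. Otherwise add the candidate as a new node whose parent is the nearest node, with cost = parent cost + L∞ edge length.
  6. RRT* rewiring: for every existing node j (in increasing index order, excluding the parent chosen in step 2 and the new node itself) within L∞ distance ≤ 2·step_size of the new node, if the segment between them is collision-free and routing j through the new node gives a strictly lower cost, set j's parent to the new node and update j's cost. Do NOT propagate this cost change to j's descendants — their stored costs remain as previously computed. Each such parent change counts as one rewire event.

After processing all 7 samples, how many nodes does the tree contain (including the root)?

Node count: 6

1. q=(10,29) nearest=0 d=28 new=(4,3) → add node 1 parent=0 cost=2
2. q=(7,7) nearest=1 d=4 new=(6,5) → blocked by [4,6]×[5,14], reject
3. q=(30,1) nearest=1 d=26 new=(6,1) → add node 2 parent=1 cost=4
4. q=(2,47) nearest=1 d=44 new=(2,5) → add node 3 parent=1 cost=4
5. q=(27,16) nearest=2 d=21 new=(8,3) → add node 4 parent=2 cost=6
6. q=(24,7) nearest=4 d=16 new=(10,5) → add node 5 parent=4 cost=8
7. q=(22,28) nearest=3 d=23 new=(4,7) → blocked by [4,6]×[5,14], reject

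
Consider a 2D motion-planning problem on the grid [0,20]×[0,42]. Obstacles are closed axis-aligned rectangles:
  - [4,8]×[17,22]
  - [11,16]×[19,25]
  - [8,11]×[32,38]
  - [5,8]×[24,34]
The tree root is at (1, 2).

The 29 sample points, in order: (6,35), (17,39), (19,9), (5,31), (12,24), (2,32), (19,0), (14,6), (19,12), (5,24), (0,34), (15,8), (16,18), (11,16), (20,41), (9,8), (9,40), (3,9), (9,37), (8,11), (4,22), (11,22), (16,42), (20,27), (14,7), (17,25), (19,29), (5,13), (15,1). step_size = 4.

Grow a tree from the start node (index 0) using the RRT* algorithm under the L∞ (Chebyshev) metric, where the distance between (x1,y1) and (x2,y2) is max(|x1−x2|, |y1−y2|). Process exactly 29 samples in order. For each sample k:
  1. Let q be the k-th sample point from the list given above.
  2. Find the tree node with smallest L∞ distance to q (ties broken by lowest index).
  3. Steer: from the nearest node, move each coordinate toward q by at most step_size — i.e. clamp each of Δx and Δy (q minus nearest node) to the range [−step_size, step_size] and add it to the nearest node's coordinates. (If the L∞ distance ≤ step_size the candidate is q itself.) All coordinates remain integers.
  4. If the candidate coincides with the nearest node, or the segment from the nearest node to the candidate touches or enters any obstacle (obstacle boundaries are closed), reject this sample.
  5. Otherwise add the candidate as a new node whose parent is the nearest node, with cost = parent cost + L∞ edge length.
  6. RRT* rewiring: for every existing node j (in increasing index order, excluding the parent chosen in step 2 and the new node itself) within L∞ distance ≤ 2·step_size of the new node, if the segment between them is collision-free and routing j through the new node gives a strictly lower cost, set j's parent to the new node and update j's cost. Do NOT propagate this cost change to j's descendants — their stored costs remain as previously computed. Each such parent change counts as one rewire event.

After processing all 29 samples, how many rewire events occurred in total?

Rewire events: 4

1. q=(6,35) nearest=0 d=33 new=(5,6) → add node 1 parent=0 cost=4
2. q=(17,39) nearest=1 d=33 new=(9,10) → add node 2 parent=1 cost=8
3. q=(19,9) nearest=2 d=10 new=(13,9) → add node 3 parent=2 cost=12
4. q=(5,31) nearest=2 d=21 new=(5,14) → add node 4 parent=2 cost=12
5. q=(12,24) nearest=4 d=10 new=(9,18) → blocked by [4,8]×[17,22], reject
6. q=(2,32) nearest=4 d=18 new=(2,18) → add node 5 parent=4 cost=16
7. q=(19,0) nearest=3 d=9 new=(17,5) → add node 6 parent=3 cost=16
8. q=(14,6) nearest=3 d=3 new=(14,6) → add node 7 parent=3 cost=15
9. q=(19,12) nearest=3 d=6 new=(17,12) → add node 8 parent=3 cost=16
10. q=(5,24) nearest=5 d=6 new=(5,22) → blocked by [4,8]×[17,22], reject
11. q=(0,34) nearest=5 d=16 new=(0,22) → add node 9 parent=5 cost=20
12. q=(15,8) nearest=3 d=2 new=(15,8) → add node 10 parent=3 cost=14
13. q=(16,18) nearest=8 d=6 new=(16,16) → add node 11 parent=8 cost=20
14. q=(11,16) nearest=11 d=5 new=(12,16) → add node 12 parent=11 cost=24
15. q=(20,41) nearest=9 d=20 new=(4,26) → add node 13 parent=9 cost=24
16. q=(9,8) nearest=2 d=2 new=(9,8) → add node 14 parent=2 cost=10; rewire 11→14 (18<20); rewire 12→14 (18<24)
17. q=(9,40) nearest=13 d=14 new=(8,30) → blocked by [5,8]×[24,34], reject
18. q=(3,9) nearest=1 d=3 new=(3,9) → add node 15 parent=1 cost=7
19. q=(9,37) nearest=13 d=11 new=(8,30) → blocked by [5,8]×[24,34], reject
20. q=(8,11) nearest=2 d=1 new=(8,11) → add node 16 parent=2 cost=9; rewire 11→16 (17<18); rewire 12→16 (14<18)
21. q=(4,22) nearest=5 d=4 new=(4,22) → blocked by [4,8]×[17,22], reject
22. q=(11,22) nearest=11 d=6 new=(12,20) → blocked by [11,16]×[19,25], reject
23. q=(16,42) nearest=13 d=16 new=(8,30) → blocked by [5,8]×[24,34], reject
24. q=(20,27) nearest=11 d=11 new=(20,20) → add node 17 parent=11 cost=21
25. q=(14,7) nearest=7 d=1 new=(14,7) → add node 18 parent=7 cost=16
26. q=(17,25) nearest=17 d=5 new=(17,24) → add node 19 parent=17 cost=25
27. q=(19,29) nearest=19 d=5 new=(19,28) → add node 20 parent=19 cost=29
28. q=(5,13) nearest=4 d=1 new=(5,13) → add node 21 parent=4 cost=13
29. q=(15,1) nearest=6 d=4 new=(15,1) → add node 22 parent=6 cost=20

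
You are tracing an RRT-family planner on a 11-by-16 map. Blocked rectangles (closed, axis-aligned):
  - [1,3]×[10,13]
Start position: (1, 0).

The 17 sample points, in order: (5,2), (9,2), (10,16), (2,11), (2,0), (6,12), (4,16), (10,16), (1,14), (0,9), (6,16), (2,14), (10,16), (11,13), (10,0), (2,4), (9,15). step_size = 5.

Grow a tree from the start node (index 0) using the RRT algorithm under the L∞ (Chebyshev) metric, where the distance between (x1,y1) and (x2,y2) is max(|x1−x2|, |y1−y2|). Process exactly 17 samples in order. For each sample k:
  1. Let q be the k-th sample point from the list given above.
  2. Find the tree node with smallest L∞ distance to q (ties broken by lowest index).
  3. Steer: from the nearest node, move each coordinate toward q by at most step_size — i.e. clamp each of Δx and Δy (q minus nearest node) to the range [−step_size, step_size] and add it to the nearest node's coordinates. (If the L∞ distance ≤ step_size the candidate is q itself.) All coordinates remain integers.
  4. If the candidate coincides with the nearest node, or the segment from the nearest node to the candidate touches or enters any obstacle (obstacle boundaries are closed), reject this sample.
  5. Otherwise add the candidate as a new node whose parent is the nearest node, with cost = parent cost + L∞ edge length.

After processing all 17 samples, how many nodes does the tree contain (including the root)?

Node count: 16

1. q=(5,2) nearest=0 d=4 new=(5,2) → add node 1 parent=0 cost=4
2. q=(9,2) nearest=1 d=4 new=(9,2) → add node 2 parent=1 cost=8
3. q=(10,16) nearest=1 d=14 new=(10,7) → add node 3 parent=1 cost=9
4. q=(2,11) nearest=3 d=8 new=(5,11) → add node 4 parent=3 cost=14
5. q=(2,0) nearest=0 d=1 new=(2,0) → add node 5 parent=0 cost=1
6. q=(6,12) nearest=4 d=1 new=(6,12) → add node 6 parent=4 cost=15
7. q=(4,16) nearest=6 d=4 new=(4,16) → add node 7 parent=6 cost=19
8. q=(10,16) nearest=6 d=4 new=(10,16) → add node 8 parent=6 cost=19
9. q=(1,14) nearest=7 d=3 new=(1,14) → add node 9 parent=7 cost=22
10. q=(0,9) nearest=4 d=5 new=(0,9) → blocked by [1,3]×[10,13], reject
11. q=(6,16) nearest=7 d=2 new=(6,16) → add node 10 parent=7 cost=21
12. q=(2,14) nearest=9 d=1 new=(2,14) → add node 11 parent=9 cost=23
13. q=(10,16) nearest=8 d=0 → coincident, reject
14. q=(11,13) nearest=8 d=3 new=(11,13) → add node 12 parent=8 cost=22
15. q=(10,0) nearest=2 d=2 new=(10,0) → add node 13 parent=2 cost=10
16. q=(2,4) nearest=1 d=3 new=(2,4) → add node 14 parent=1 cost=7
17. q=(9,15) nearest=8 d=1 new=(9,15) → add node 15 parent=8 cost=20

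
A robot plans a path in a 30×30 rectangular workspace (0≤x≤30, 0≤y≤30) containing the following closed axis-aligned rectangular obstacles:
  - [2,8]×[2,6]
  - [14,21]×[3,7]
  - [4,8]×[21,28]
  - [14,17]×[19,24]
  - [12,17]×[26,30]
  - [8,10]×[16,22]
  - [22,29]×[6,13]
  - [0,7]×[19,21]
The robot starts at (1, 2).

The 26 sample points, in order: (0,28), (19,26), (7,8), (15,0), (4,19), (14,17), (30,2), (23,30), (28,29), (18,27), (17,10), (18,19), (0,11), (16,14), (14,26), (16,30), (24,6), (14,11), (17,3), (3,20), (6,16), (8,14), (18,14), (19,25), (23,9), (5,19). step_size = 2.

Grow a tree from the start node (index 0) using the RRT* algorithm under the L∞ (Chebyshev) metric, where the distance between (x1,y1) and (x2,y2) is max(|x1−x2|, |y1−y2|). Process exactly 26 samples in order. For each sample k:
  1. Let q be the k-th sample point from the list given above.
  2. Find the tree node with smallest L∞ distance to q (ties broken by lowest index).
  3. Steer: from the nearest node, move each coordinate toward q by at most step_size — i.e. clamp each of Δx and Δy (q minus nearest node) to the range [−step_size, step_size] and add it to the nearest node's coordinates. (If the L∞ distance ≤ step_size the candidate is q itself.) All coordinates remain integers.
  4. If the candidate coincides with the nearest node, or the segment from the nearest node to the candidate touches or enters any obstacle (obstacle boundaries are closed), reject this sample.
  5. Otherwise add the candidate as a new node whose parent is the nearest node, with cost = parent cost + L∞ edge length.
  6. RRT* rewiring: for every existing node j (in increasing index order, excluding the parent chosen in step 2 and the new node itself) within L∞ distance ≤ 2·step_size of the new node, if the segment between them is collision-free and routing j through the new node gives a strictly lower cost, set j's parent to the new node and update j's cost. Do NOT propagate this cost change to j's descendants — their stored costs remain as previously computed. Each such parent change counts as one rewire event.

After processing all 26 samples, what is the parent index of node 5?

1. q=(0,28) nearest=0 d=26 new=(0,4) → add node 1 parent=0 cost=2
2. q=(19,26) nearest=1 d=22 new=(2,6) → blocked by [2,8]×[2,6], reject
3. q=(7,8) nearest=0 d=6 new=(3,4) → blocked by [2,8]×[2,6], reject
4. q=(15,0) nearest=0 d=14 new=(3,0) → add node 2 parent=0 cost=2
5. q=(4,19) nearest=1 d=15 new=(2,6) → blocked by [2,8]×[2,6], reject
6. q=(14,17) nearest=1 d=14 new=(2,6) → blocked by [2,8]×[2,6], reject
7. q=(30,2) nearest=2 d=27 new=(5,2) → blocked by [2,8]×[2,6], reject
8. q=(23,30) nearest=1 d=26 new=(2,6) → blocked by [2,8]×[2,6], reject
9. q=(28,29) nearest=0 d=27 new=(3,4) → blocked by [2,8]×[2,6], reject
10. q=(18,27) nearest=1 d=23 new=(2,6) → blocked by [2,8]×[2,6], reject
11. q=(17,10) nearest=2 d=14 new=(5,2) → blocked by [2,8]×[2,6], reject
12. q=(18,19) nearest=0 d=17 new=(3,4) → blocked by [2,8]×[2,6], reject
13. q=(0,11) nearest=1 d=7 new=(0,6) → add node 3 parent=1 cost=4
14. q=(16,14) nearest=2 d=14 new=(5,2) → blocked by [2,8]×[2,6], reject
15. q=(14,26) nearest=3 d=20 new=(2,8) → add node 4 parent=3 cost=6
16. q=(16,30) nearest=4 d=22 new=(4,10) → add node 5 parent=4 cost=8
17. q=(24,6) nearest=5 d=20 new=(6,8) → add node 6 parent=5 cost=10
18. q=(14,11) nearest=6 d=8 new=(8,10) → add node 7 parent=6 cost=12
19. q=(17,3) nearest=7 d=9 new=(10,8) → add node 8 parent=7 cost=14
20. q=(3,20) nearest=5 d=10 new=(3,12) → add node 9 parent=5 cost=10
21. q=(6,16) nearest=9 d=4 new=(5,14) → add node 10 parent=9 cost=12
22. q=(8,14) nearest=10 d=3 new=(7,14) → add node 11 parent=10 cost=14
23. q=(18,14) nearest=8 d=8 new=(12,10) → add node 12 parent=8 cost=16
24. q=(19,25) nearest=11 d=12 new=(9,16) → blocked by [8,10]×[16,22], reject
25. q=(23,9) nearest=12 d=11 new=(14,9) → add node 13 parent=12 cost=18
26. q=(5,19) nearest=10 d=5 new=(5,16) → add node 14 parent=10 cost=14

Parent of node 5: 4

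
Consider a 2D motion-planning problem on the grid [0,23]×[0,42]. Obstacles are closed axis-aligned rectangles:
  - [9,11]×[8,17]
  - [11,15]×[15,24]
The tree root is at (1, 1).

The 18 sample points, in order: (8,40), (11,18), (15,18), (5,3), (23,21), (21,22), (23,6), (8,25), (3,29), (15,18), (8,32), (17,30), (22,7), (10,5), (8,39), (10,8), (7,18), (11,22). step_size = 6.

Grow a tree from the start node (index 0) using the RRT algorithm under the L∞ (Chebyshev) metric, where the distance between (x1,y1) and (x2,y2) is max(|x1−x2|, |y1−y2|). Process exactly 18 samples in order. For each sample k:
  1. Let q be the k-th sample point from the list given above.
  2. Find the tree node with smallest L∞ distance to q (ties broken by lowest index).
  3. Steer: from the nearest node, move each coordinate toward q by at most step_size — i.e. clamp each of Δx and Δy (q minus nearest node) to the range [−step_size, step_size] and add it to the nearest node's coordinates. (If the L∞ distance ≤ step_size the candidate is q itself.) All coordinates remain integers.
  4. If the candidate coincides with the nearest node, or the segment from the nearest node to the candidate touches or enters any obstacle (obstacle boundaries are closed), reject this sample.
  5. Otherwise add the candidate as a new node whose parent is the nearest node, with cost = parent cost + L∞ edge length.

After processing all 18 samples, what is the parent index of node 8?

Parent of node 8: 3

1. q=(8,40) nearest=0 d=39 new=(7,7) → add node 1 parent=0 cost=6
2. q=(11,18) nearest=1 d=11 new=(11,13) → blocked by [9,11]×[8,17], reject
3. q=(15,18) nearest=1 d=11 new=(13,13) → blocked by [9,11]×[8,17], reject
4. q=(5,3) nearest=0 d=4 new=(5,3) → add node 2 parent=0 cost=4
5. q=(23,21) nearest=1 d=16 new=(13,13) → blocked by [9,11]×[8,17], reject
6. q=(21,22) nearest=1 d=15 new=(13,13) → blocked by [9,11]×[8,17], reject
7. q=(23,6) nearest=1 d=16 new=(13,6) → add node 3 parent=1 cost=12
8. q=(8,25) nearest=1 d=18 new=(8,13) → add node 4 parent=1 cost=12
9. q=(3,29) nearest=4 d=16 new=(3,19) → add node 5 parent=4 cost=18
10. q=(15,18) nearest=4 d=7 new=(14,18) → blocked by [9,11]×[8,17], reject
11. q=(8,32) nearest=5 d=13 new=(8,25) → add node 6 parent=5 cost=24
12. q=(17,30) nearest=6 d=9 new=(14,30) → add node 7 parent=6 cost=30
13. q=(22,7) nearest=3 d=9 new=(19,7) → add node 8 parent=3 cost=18
14. q=(10,5) nearest=1 d=3 new=(10,5) → add node 9 parent=1 cost=9
15. q=(8,39) nearest=7 d=9 new=(8,36) → add node 10 parent=7 cost=36
16. q=(10,8) nearest=1 d=3 new=(10,8) → blocked by [9,11]×[8,17], reject
17. q=(7,18) nearest=5 d=4 new=(7,18) → add node 11 parent=5 cost=22
18. q=(11,22) nearest=6 d=3 new=(11,22) → blocked by [11,15]×[15,24], reject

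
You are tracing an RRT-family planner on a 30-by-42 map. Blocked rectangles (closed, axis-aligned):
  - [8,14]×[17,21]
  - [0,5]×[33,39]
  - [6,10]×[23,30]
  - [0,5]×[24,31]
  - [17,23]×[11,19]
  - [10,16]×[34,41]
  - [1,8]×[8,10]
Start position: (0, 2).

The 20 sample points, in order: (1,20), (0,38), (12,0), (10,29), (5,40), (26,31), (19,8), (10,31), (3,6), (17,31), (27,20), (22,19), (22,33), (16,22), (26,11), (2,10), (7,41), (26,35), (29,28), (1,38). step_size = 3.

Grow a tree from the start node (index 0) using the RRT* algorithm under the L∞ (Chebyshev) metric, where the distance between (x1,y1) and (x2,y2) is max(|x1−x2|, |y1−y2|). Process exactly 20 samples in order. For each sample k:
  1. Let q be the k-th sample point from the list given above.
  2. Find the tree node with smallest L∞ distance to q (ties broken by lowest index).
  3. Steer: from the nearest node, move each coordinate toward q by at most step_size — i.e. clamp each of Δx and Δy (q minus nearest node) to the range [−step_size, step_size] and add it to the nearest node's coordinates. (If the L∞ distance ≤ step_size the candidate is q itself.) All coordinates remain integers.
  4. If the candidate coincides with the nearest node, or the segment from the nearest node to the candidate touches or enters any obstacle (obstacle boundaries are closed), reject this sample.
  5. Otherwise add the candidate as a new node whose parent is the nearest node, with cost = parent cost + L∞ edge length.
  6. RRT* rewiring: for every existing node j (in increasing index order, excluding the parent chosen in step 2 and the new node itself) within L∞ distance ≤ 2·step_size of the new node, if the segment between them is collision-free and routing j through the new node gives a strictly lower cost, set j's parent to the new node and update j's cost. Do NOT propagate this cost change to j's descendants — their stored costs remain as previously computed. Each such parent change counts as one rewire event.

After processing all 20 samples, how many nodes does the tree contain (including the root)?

1. q=(1,20) nearest=0 d=18 new=(1,5) → add node 1 parent=0 cost=3
2. q=(0,38) nearest=1 d=33 new=(0,8) → add node 2 parent=1 cost=6
3. q=(12,0) nearest=1 d=11 new=(4,2) → add node 3 parent=1 cost=6
4. q=(10,29) nearest=2 d=21 new=(3,11) → blocked by [1,8]×[8,10], reject
5. q=(5,40) nearest=2 d=32 new=(3,11) → blocked by [1,8]×[8,10], reject
6. q=(26,31) nearest=1 d=26 new=(4,8) → blocked by [1,8]×[8,10], reject
7. q=(19,8) nearest=3 d=15 new=(7,5) → add node 4 parent=3 cost=9
8. q=(10,31) nearest=2 d=23 new=(3,11) → blocked by [1,8]×[8,10], reject
9. q=(3,6) nearest=1 d=2 new=(3,6) → add node 5 parent=1 cost=5
10. q=(17,31) nearest=2 d=23 new=(3,11) → blocked by [1,8]×[8,10], reject
11. q=(27,20) nearest=4 d=20 new=(10,8) → add node 6 parent=4 cost=12
12. q=(22,19) nearest=6 d=12 new=(13,11) → add node 7 parent=6 cost=15
13. q=(22,33) nearest=7 d=22 new=(16,14) → add node 8 parent=7 cost=18
14. q=(16,22) nearest=8 d=8 new=(16,17) → add node 9 parent=8 cost=21
15. q=(26,11) nearest=8 d=10 new=(19,11) → blocked by [17,23]×[11,19], reject
16. q=(2,10) nearest=2 d=2 new=(2,10) → blocked by [1,8]×[8,10], reject
17. q=(7,41) nearest=9 d=24 new=(13,20) → blocked by [8,14]×[17,21], reject
18. q=(26,35) nearest=9 d=18 new=(19,20) → blocked by [17,23]×[11,19], reject
19. q=(29,28) nearest=9 d=13 new=(19,20) → blocked by [17,23]×[11,19], reject
20. q=(1,38) nearest=9 d=21 new=(13,20) → blocked by [8,14]×[17,21], reject

Node count: 10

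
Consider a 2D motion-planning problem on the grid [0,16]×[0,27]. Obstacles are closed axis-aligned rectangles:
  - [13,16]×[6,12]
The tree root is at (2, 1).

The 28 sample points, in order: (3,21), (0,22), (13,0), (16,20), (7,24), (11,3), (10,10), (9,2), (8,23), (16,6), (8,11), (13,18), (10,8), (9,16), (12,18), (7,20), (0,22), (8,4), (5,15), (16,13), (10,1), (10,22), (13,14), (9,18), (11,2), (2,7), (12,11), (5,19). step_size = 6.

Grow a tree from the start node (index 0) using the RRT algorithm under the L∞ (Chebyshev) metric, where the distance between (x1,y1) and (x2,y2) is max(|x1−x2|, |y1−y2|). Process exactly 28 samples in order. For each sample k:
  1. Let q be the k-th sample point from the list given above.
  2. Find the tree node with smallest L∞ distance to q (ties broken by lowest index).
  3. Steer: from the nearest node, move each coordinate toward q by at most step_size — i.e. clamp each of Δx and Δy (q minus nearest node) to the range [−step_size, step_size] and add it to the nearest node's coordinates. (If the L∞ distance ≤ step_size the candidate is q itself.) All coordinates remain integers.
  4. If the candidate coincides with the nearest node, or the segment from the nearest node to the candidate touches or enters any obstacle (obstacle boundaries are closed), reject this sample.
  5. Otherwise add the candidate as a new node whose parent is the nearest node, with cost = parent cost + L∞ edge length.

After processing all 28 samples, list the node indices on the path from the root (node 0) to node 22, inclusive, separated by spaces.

Path: 0 1 4 11 19 22

1. q=(3,21) nearest=0 d=20 new=(3,7) → add node 1 parent=0 cost=6
2. q=(0,22) nearest=1 d=15 new=(0,13) → add node 2 parent=1 cost=12
3. q=(13,0) nearest=1 d=10 new=(9,1) → add node 3 parent=1 cost=12
4. q=(16,20) nearest=1 d=13 new=(9,13) → add node 4 parent=1 cost=12
5. q=(7,24) nearest=2 d=11 new=(6,19) → add node 5 parent=2 cost=18
6. q=(11,3) nearest=3 d=2 new=(11,3) → add node 6 parent=3 cost=14
7. q=(10,10) nearest=4 d=3 new=(10,10) → add node 7 parent=4 cost=15
8. q=(9,2) nearest=3 d=1 new=(9,2) → add node 8 parent=3 cost=13
9. q=(8,23) nearest=5 d=4 new=(8,23) → add node 9 parent=5 cost=22
10. q=(16,6) nearest=6 d=5 new=(16,6) → blocked by [13,16]×[6,12], reject
11. q=(8,11) nearest=4 d=2 new=(8,11) → add node 10 parent=4 cost=14
12. q=(13,18) nearest=4 d=5 new=(13,18) → add node 11 parent=4 cost=17
13. q=(10,8) nearest=7 d=2 new=(10,8) → add node 12 parent=7 cost=17
14. q=(9,16) nearest=4 d=3 new=(9,16) → add node 13 parent=4 cost=15
15. q=(12,18) nearest=11 d=1 new=(12,18) → add node 14 parent=11 cost=18
16. q=(7,20) nearest=5 d=1 new=(7,20) → add node 15 parent=5 cost=19
17. q=(0,22) nearest=5 d=6 new=(0,22) → add node 16 parent=5 cost=24
18. q=(8,4) nearest=8 d=2 new=(8,4) → add node 17 parent=8 cost=15
19. q=(5,15) nearest=4 d=4 new=(5,15) → add node 18 parent=4 cost=16
20. q=(16,13) nearest=11 d=5 new=(16,13) → add node 19 parent=11 cost=22
21. q=(10,1) nearest=3 d=1 new=(10,1) → add node 20 parent=3 cost=13
22. q=(10,22) nearest=9 d=2 new=(10,22) → add node 21 parent=9 cost=24
23. q=(13,14) nearest=19 d=3 new=(13,14) → add node 22 parent=19 cost=25
24. q=(9,18) nearest=13 d=2 new=(9,18) → add node 23 parent=13 cost=17
25. q=(11,2) nearest=6 d=1 new=(11,2) → add node 24 parent=6 cost=15
26. q=(2,7) nearest=1 d=1 new=(2,7) → add node 25 parent=1 cost=7
27. q=(12,11) nearest=7 d=2 new=(12,11) → add node 26 parent=7 cost=17
28. q=(5,19) nearest=5 d=1 new=(5,19) → add node 27 parent=5 cost=19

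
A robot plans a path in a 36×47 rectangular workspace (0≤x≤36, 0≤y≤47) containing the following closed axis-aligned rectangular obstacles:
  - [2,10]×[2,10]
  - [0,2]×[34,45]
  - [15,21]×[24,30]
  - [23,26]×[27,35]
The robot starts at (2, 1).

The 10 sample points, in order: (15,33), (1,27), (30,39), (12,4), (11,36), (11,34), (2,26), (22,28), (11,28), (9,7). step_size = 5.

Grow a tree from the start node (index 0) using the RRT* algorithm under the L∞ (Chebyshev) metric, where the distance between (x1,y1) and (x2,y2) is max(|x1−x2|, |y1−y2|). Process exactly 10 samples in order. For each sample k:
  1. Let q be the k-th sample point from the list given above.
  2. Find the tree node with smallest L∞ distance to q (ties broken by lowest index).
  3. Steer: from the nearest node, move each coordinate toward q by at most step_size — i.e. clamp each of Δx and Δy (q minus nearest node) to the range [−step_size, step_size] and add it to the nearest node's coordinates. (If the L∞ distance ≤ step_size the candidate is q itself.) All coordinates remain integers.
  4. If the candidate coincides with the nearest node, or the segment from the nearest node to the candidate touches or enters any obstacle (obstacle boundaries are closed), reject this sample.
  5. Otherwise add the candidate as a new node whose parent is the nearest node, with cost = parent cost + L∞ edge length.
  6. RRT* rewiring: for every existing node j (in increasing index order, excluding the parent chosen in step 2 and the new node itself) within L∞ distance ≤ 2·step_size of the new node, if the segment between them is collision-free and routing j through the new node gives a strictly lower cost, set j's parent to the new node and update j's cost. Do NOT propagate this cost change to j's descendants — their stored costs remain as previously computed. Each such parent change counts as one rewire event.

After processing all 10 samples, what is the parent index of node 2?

Parent of node 2: 1

1. q=(15,33) nearest=0 d=32 new=(7,6) → blocked by [2,10]×[2,10], reject
2. q=(1,27) nearest=0 d=26 new=(1,6) → add node 1 parent=0 cost=5
3. q=(30,39) nearest=1 d=33 new=(6,11) → blocked by [2,10]×[2,10], reject
4. q=(12,4) nearest=0 d=10 new=(7,4) → blocked by [2,10]×[2,10], reject
5. q=(11,36) nearest=1 d=30 new=(6,11) → blocked by [2,10]×[2,10], reject
6. q=(11,34) nearest=1 d=28 new=(6,11) → blocked by [2,10]×[2,10], reject
7. q=(2,26) nearest=1 d=20 new=(2,11) → add node 2 parent=1 cost=10
8. q=(22,28) nearest=2 d=20 new=(7,16) → add node 3 parent=2 cost=15
9. q=(11,28) nearest=3 d=12 new=(11,21) → add node 4 parent=3 cost=20
10. q=(9,7) nearest=0 d=7 new=(7,6) → blocked by [2,10]×[2,10], reject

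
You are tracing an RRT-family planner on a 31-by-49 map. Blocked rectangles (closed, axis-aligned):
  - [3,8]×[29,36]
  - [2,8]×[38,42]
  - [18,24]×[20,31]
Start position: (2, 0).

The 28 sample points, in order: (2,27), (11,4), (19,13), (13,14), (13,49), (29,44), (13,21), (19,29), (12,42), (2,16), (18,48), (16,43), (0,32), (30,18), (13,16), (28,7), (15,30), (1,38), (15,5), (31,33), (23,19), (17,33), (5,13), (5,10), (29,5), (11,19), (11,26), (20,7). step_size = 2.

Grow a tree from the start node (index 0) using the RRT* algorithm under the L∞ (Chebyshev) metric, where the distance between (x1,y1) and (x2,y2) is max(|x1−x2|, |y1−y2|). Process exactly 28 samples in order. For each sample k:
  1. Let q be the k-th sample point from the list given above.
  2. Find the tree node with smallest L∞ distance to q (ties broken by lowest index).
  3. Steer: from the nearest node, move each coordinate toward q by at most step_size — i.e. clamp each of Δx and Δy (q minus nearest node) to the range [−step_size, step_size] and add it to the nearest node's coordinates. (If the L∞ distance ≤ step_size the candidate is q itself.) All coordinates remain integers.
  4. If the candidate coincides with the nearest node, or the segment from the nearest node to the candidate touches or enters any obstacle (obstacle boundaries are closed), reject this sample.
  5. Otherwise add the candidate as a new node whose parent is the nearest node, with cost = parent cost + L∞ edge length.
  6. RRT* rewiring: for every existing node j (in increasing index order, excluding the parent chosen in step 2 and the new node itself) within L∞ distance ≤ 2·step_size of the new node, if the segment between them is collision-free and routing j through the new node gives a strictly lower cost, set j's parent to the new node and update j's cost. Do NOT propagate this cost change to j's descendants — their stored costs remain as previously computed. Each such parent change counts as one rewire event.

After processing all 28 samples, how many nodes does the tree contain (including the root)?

1. q=(2,27) nearest=0 d=27 new=(2,2) → add node 1 parent=0 cost=2
2. q=(11,4) nearest=0 d=9 new=(4,2) → add node 2 parent=0 cost=2
3. q=(19,13) nearest=2 d=15 new=(6,4) → add node 3 parent=2 cost=4
4. q=(13,14) nearest=3 d=10 new=(8,6) → add node 4 parent=3 cost=6
5. q=(13,49) nearest=4 d=43 new=(10,8) → add node 5 parent=4 cost=8
6. q=(29,44) nearest=5 d=36 new=(12,10) → add node 6 parent=5 cost=10
7. q=(13,21) nearest=6 d=11 new=(13,12) → add node 7 parent=6 cost=12
8. q=(19,29) nearest=7 d=17 new=(15,14) → add node 8 parent=7 cost=14
9. q=(12,42) nearest=8 d=28 new=(13,16) → add node 9 parent=8 cost=16
10. q=(2,16) nearest=5 d=8 new=(8,10) → add node 10 parent=5 cost=10
11. q=(18,48) nearest=9 d=32 new=(15,18) → add node 11 parent=9 cost=18
12. q=(16,43) nearest=11 d=25 new=(16,20) → add node 12 parent=11 cost=20
13. q=(0,32) nearest=11 d=15 new=(13,20) → add node 13 parent=11 cost=20
14. q=(30,18) nearest=12 d=14 new=(18,18) → add node 14 parent=12 cost=22
15. q=(13,16) nearest=9 d=0 → coincident, reject
16. q=(28,7) nearest=14 d=11 new=(20,16) → add node 15 parent=14 cost=24
17. q=(15,30) nearest=12 d=10 new=(15,22) → add node 16 parent=12 cost=22
18. q=(1,38) nearest=16 d=16 new=(13,24) → add node 17 parent=16 cost=24
19. q=(15,5) nearest=5 d=5 new=(12,6) → add node 18 parent=5 cost=10
20. q=(31,33) nearest=12 d=15 new=(18,22) → blocked by [18,24]×[20,31], reject
21. q=(23,19) nearest=15 d=3 new=(22,18) → add node 19 parent=15 cost=26
22. q=(17,33) nearest=17 d=9 new=(15,26) → add node 20 parent=17 cost=26
23. q=(5,13) nearest=10 d=3 new=(6,12) → add node 21 parent=10 cost=12
24. q=(5,10) nearest=21 d=2 new=(5,10) → add node 22 parent=21 cost=14
25. q=(29,5) nearest=15 d=11 new=(22,14) → add node 23 parent=15 cost=26
26. q=(11,19) nearest=13 d=2 new=(11,19) → add node 24 parent=13 cost=22
27. q=(11,26) nearest=17 d=2 new=(11,26) → add node 25 parent=17 cost=26
28. q=(20,7) nearest=7 d=7 new=(15,10) → add node 26 parent=7 cost=14

Node count: 27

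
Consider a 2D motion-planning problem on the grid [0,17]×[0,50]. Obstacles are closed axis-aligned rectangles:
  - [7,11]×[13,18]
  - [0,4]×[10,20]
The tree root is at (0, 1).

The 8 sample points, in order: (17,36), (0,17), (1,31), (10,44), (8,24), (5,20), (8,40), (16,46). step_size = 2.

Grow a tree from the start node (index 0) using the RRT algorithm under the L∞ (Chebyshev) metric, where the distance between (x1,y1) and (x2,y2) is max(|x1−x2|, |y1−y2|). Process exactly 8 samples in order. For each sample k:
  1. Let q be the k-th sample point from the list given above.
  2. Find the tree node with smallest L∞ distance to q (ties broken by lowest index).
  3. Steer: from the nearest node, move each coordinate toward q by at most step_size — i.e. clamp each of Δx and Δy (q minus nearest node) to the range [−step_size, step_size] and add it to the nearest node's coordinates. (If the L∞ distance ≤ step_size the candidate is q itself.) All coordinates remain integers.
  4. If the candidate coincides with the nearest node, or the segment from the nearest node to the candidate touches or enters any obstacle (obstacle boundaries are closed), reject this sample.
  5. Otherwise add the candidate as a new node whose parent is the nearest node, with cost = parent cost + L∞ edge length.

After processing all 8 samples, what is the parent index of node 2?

Parent of node 2: 1

1. q=(17,36) nearest=0 d=35 new=(2,3) → add node 1 parent=0 cost=2
2. q=(0,17) nearest=1 d=14 new=(0,5) → add node 2 parent=1 cost=4
3. q=(1,31) nearest=2 d=26 new=(1,7) → add node 3 parent=2 cost=6
4. q=(10,44) nearest=3 d=37 new=(3,9) → add node 4 parent=3 cost=8
5. q=(8,24) nearest=4 d=15 new=(5,11) → blocked by [0,4]×[10,20], reject
6. q=(5,20) nearest=4 d=11 new=(5,11) → blocked by [0,4]×[10,20], reject
7. q=(8,40) nearest=4 d=31 new=(5,11) → blocked by [0,4]×[10,20], reject
8. q=(16,46) nearest=4 d=37 new=(5,11) → blocked by [0,4]×[10,20], reject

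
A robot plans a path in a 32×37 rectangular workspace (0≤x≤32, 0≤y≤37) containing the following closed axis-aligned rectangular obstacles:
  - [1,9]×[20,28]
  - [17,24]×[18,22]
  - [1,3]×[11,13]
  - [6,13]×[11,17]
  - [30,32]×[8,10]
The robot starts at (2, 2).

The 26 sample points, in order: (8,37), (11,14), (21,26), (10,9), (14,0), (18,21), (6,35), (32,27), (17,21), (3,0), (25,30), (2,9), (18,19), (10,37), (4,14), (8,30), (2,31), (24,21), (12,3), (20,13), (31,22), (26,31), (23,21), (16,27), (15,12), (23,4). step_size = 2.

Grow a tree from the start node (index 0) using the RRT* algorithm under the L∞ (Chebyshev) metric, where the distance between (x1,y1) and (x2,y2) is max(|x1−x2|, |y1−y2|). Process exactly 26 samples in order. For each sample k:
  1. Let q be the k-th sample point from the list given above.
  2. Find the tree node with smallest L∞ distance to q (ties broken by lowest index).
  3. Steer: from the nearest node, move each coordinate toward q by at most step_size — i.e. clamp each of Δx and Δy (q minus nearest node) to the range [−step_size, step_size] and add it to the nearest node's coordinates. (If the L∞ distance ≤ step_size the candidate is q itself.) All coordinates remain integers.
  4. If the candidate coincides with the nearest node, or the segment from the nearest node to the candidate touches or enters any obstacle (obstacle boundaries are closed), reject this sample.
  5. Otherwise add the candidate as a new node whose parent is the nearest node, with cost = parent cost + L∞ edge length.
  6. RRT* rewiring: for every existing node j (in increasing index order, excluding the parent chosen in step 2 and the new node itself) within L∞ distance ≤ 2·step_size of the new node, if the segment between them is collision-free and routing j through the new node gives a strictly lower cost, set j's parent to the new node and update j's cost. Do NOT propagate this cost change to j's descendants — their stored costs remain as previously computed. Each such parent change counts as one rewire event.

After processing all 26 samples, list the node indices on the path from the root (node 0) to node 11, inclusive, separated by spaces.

Path: 0 1 2 3 4 11

1. q=(8,37) nearest=0 d=35 new=(4,4) → add node 1 parent=0 cost=2
2. q=(11,14) nearest=1 d=10 new=(6,6) → add node 2 parent=1 cost=4
3. q=(21,26) nearest=2 d=20 new=(8,8) → add node 3 parent=2 cost=6
4. q=(10,9) nearest=3 d=2 new=(10,9) → add node 4 parent=3 cost=8
5. q=(14,0) nearest=2 d=8 new=(8,4) → add node 5 parent=2 cost=6
6. q=(18,21) nearest=4 d=12 new=(12,11) → blocked by [6,13]×[11,17], reject
7. q=(6,35) nearest=4 d=26 new=(8,11) → blocked by [6,13]×[11,17], reject
8. q=(32,27) nearest=4 d=22 new=(12,11) → blocked by [6,13]×[11,17], reject
9. q=(17,21) nearest=4 d=12 new=(12,11) → blocked by [6,13]×[11,17], reject
10. q=(3,0) nearest=0 d=2 new=(3,0) → add node 6 parent=0 cost=2
11. q=(25,30) nearest=4 d=21 new=(12,11) → blocked by [6,13]×[11,17], reject
12. q=(2,9) nearest=2 d=4 new=(4,8) → add node 7 parent=2 cost=6
13. q=(18,19) nearest=4 d=10 new=(12,11) → blocked by [6,13]×[11,17], reject
14. q=(10,37) nearest=4 d=28 new=(10,11) → blocked by [6,13]×[11,17], reject
15. q=(4,14) nearest=3 d=6 new=(6,10) → add node 8 parent=3 cost=8
16. q=(8,30) nearest=8 d=20 new=(8,12) → blocked by [6,13]×[11,17], reject
17. q=(2,31) nearest=8 d=21 new=(4,12) → add node 9 parent=8 cost=10
18. q=(24,21) nearest=4 d=14 new=(12,11) → blocked by [6,13]×[11,17], reject
19. q=(12,3) nearest=5 d=4 new=(10,3) → add node 10 parent=5 cost=8
20. q=(20,13) nearest=4 d=10 new=(12,11) → blocked by [6,13]×[11,17], reject
21. q=(31,22) nearest=4 d=21 new=(12,11) → blocked by [6,13]×[11,17], reject
22. q=(26,31) nearest=8 d=21 new=(8,12) → blocked by [6,13]×[11,17], reject
23. q=(23,21) nearest=4 d=13 new=(12,11) → blocked by [6,13]×[11,17], reject
24. q=(16,27) nearest=9 d=15 new=(6,14) → blocked by [6,13]×[11,17], reject
25. q=(15,12) nearest=4 d=5 new=(12,11) → blocked by [6,13]×[11,17], reject
26. q=(23,4) nearest=4 d=13 new=(12,7) → add node 11 parent=4 cost=10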